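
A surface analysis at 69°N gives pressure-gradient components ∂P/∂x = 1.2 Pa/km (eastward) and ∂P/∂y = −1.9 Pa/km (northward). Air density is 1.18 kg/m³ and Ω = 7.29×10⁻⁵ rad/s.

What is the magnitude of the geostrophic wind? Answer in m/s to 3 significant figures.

14.0 m/s

Coriolis parameter at 69°N:
f = 2Ω sin φ = 2 × 7.29×10⁻⁵ × sin 69° = 1.36×10⁻⁴ s⁻¹
Component geostrophic relations (x east, y north):
u_g = −(1/(fρ)) ∂P/∂y,  v_g = (1/(fρ)) ∂P/∂x
u_g = −(−1.9×10⁻³)/(1.36×10⁻⁴ × 1.18) = 11.8 m/s;  v_g = (1.2×10⁻³)/(1.36×10⁻⁴ × 1.18) = 7.47 m/s
|V_g| = √(u_g² + v_g²) = 14.0 m/s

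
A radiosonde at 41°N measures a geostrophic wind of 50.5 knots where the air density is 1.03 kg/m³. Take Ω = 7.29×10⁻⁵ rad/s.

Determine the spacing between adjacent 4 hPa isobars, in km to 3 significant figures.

156 km

Coriolis parameter at 41°N:
f = 2Ω sin φ = 2 × 7.29×10⁻⁵ × sin 41° = 9.57×10⁻⁵ s⁻¹
Wind speed in SI: 50.5 knots = 26.0 m/s
Geostrophic balance rearranged: |∂P/∂n| = f ρ V_g
|∂P/∂n| = 9.57×10⁻⁵ × 1.03 × 26.0 = 2.56×10⁻³ Pa/m
Isobar spacing: Δn = ΔP/|∂P/∂n| = 400 Pa / 2.56×10⁻³ Pa/m = 156276 m ≈ 156 km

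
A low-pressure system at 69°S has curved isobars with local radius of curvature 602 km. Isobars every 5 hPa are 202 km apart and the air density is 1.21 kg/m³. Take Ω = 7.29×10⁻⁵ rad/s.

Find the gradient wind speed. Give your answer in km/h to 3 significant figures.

46.7 km/h

Coriolis parameter at 69°S:
f = 2Ω sin φ = 2 × 7.29×10⁻⁵ × sin 69° = 1.36×10⁻⁴ s⁻¹
Pressure gradient: |∂P/∂n| = 500 Pa / 202000 m = 2.48×10⁻³ Pa/m
Geostrophic speed: V_g = |∂P/∂n|/(fρ) = 2.48×10⁻³/(1.36×10⁻⁴ × 1.21) = 15.0 m/s
Around a low, centrifugal force acts outward with Coriolis, so pressure-gradient force balances both:
(1/ρ)|∂P/∂n| = fV + V²/R  →  V² + fR·V − fR·V_g = 0
With fR = 1.36×10⁻⁴ × 602×10³ m = 81.9 m/s:
V = [−fR + √((fR)² + 4 fR V_g)]/2 = [−81.9 + √(81.9² + 4×81.9×15)]/2 = 13 m/s
Subgeostrophic (V < V_g = 15 m/s), as expected around a low.
Converting: 13 m/s × 3.6 = 46.7 km/h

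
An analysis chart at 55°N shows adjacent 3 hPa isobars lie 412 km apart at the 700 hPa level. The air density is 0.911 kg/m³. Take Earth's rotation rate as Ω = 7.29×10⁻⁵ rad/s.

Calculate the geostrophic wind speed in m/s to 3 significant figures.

6.69 m/s

Coriolis parameter at 55°N:
f = 2Ω sin φ = 2 × 7.29×10⁻⁵ × sin 55° = 1.19×10⁻⁴ s⁻¹
Pressure gradient: |∂P/∂n| = 300 Pa / 412000 m = 7.28×10⁻⁴ Pa/m
Geostrophic balance (pressure-gradient force = Coriolis force):
V_g = (1/(fρ)) |∂P/∂n| = 7.28×10⁻⁴ / (1.19×10⁻⁴ × 0.911) = 6.69 m/s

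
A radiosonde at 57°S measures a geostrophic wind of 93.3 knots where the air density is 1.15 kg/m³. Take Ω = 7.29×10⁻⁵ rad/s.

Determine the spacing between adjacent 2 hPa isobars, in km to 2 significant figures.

30 km

Coriolis parameter at 57°S:
f = 2Ω sin φ = 2 × 7.29×10⁻⁵ × sin 57° = 1.22×10⁻⁴ s⁻¹
Wind speed in SI: 93.3 knots = 48.0 m/s
Geostrophic balance rearranged: |∂P/∂n| = f ρ V_g
|∂P/∂n| = 1.22×10⁻⁴ × 1.15 × 48.0 = 6.75×10⁻³ Pa/m
Isobar spacing: Δn = ΔP/|∂P/∂n| = 200 Pa / 6.75×10⁻³ Pa/m = 29632 m ≈ 30 km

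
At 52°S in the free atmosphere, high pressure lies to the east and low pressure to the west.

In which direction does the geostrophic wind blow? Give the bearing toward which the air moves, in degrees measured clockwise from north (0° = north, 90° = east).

The pressure-gradient force points toward the west (bearing 270°).
Geostrophic balance: in the Southern Hemisphere the Coriolis force deflects motion to the left, so the geostrophic wind blows 90° to the left of the pressure-gradient force (low pressure on the right).
Rotating 270° by 90° counterclockwise gives 180° — the wind blows toward the south.

180°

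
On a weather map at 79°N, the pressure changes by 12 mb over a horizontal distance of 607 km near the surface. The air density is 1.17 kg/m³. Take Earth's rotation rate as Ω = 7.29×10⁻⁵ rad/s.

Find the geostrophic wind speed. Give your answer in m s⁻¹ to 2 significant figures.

12 m s⁻¹

Coriolis parameter at 79°N:
f = 2Ω sin φ = 2 × 7.29×10⁻⁵ × sin 79° = 1.43×10⁻⁴ s⁻¹
Pressure gradient: |∂P/∂n| = 1200 Pa / 607000 m = 1.98×10⁻³ Pa/m
Geostrophic balance (pressure-gradient force = Coriolis force):
V_g = (1/(fρ)) |∂P/∂n| = 1.98×10⁻³ / (1.43×10⁻⁴ × 1.17) = 11.8 m/s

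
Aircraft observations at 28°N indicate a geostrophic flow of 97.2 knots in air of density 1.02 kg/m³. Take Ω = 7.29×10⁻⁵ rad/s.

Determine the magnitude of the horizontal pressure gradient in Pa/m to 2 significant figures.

Coriolis parameter at 28°N:
f = 2Ω sin φ = 2 × 7.29×10⁻⁵ × sin 28° = 6.84×10⁻⁵ s⁻¹
Wind speed in SI: 97.2 knots = 50.0 m/s
Geostrophic balance rearranged: |∂P/∂n| = f ρ V_g
|∂P/∂n| = 6.84×10⁻⁵ × 1.02 × 50.0 = 3.49×10⁻³ Pa/m

3.5×10⁻³ Pa/m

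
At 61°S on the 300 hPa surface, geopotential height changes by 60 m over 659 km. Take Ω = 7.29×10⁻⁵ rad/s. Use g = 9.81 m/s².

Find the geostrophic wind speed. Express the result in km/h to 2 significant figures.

Coriolis parameter at 61°S:
f = 2Ω sin φ = 2 × 7.29×10⁻⁵ × sin 61° = 1.28×10⁻⁴ s⁻¹
Height gradient: |∂Z/∂n| = 60 m / 659000 m = 9.10×10⁻⁵
On a pressure surface, geostrophic balance gives V_g = (g/f)|∂Z/∂n|:
V_g = 9.81 × 9.10×10⁻⁵ / 1.28×10⁻⁴ = 7.00 m/s
Converting: 7.00 m/s × 3.6 = 25 km/h

25 km/h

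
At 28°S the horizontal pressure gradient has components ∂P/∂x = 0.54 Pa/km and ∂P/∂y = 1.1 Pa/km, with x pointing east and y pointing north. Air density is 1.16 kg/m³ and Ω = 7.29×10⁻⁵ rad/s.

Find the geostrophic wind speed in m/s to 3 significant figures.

15.4 m/s

Coriolis parameter at 28°S:
f = 2Ω sin φ = 2 × 7.29×10⁻⁵ × sin 28° = 6.84×10⁻⁵ s⁻¹
In the Southern Hemisphere f is negative: f = −6.84×10⁻⁵ s⁻¹.
Component geostrophic relations (x east, y north):
u_g = −(1/(fρ)) ∂P/∂y,  v_g = (1/(fρ)) ∂P/∂x
u_g = −(1.1×10⁻³)/(−6.84×10⁻⁵ × 1.16) = 13.9 m/s;  v_g = (0.54×10⁻³)/(−6.84×10⁻⁵ × 1.16) = −6.80 m/s
|V_g| = √(u_g² + v_g²) = 15.4 m/s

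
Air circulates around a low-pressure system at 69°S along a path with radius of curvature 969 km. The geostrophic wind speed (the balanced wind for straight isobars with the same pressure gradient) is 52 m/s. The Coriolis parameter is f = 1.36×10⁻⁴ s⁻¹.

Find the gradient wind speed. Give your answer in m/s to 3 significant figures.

Around a low, centrifugal force acts outward with Coriolis, so pressure-gradient force balances both:
(1/ρ)|∂P/∂n| = fV + V²/R  →  V² + fR·V − fR·V_g = 0
With fR = 1.36×10⁻⁴ × 969×10³ m = 132 m/s:
V = [−fR + √((fR)² + 4 fR V_g)]/2 = [−132 + √(132² + 4×132×52)]/2 = 39.9 m/s
Subgeostrophic (V < V_g = 52 m/s), as expected around a low.

39.9 m/s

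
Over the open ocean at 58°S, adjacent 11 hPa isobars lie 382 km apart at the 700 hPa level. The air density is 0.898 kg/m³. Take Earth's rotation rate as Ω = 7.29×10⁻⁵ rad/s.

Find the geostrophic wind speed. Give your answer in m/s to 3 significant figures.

Coriolis parameter at 58°S:
f = 2Ω sin φ = 2 × 7.29×10⁻⁵ × sin 58° = 1.24×10⁻⁴ s⁻¹
Pressure gradient: |∂P/∂n| = 1100 Pa / 382000 m = 2.88×10⁻³ Pa/m
Geostrophic balance (pressure-gradient force = Coriolis force):
V_g = (1/(fρ)) |∂P/∂n| = 2.88×10⁻³ / (1.24×10⁻⁴ × 0.898) = 25.9 m/s

25.9 m/s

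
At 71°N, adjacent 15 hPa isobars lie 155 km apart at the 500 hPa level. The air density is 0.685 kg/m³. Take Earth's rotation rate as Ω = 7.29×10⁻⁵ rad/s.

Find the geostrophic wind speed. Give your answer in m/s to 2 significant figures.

Coriolis parameter at 71°N:
f = 2Ω sin φ = 2 × 7.29×10⁻⁵ × sin 71° = 1.38×10⁻⁴ s⁻¹
Pressure gradient: |∂P/∂n| = 1500 Pa / 155000 m = 9.68×10⁻³ Pa/m
Geostrophic balance (pressure-gradient force = Coriolis force):
V_g = (1/(fρ)) |∂P/∂n| = 9.68×10⁻³ / (1.38×10⁻⁴ × 0.685) = 102 m/s

100 m/s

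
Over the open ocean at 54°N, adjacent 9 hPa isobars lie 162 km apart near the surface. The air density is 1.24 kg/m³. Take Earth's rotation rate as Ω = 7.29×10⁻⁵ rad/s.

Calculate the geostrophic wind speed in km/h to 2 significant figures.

Coriolis parameter at 54°N:
f = 2Ω sin φ = 2 × 7.29×10⁻⁵ × sin 54° = 1.18×10⁻⁴ s⁻¹
Pressure gradient: |∂P/∂n| = 900 Pa / 162000 m = 5.56×10⁻³ Pa/m
Geostrophic balance (pressure-gradient force = Coriolis force):
V_g = (1/(fρ)) |∂P/∂n| = 5.56×10⁻³ / (1.18×10⁻⁴ × 1.24) = 38.0 m/s
Converting: 38.0 m/s × 3.6 = 140 km/h

140 km/h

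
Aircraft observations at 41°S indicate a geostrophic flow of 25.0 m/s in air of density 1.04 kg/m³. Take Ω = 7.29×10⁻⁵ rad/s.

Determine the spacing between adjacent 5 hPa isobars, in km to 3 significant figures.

201 km

Coriolis parameter at 41°S:
f = 2Ω sin φ = 2 × 7.29×10⁻⁵ × sin 41° = 9.57×10⁻⁵ s⁻¹
Geostrophic balance rearranged: |∂P/∂n| = f ρ V_g
|∂P/∂n| = 9.57×10⁻⁵ × 1.04 × 25.0 = 2.49×10⁻³ Pa/m
Isobar spacing: Δn = ΔP/|∂P/∂n| = 500 Pa / 2.49×10⁻³ Pa/m = 201046 m ≈ 201 km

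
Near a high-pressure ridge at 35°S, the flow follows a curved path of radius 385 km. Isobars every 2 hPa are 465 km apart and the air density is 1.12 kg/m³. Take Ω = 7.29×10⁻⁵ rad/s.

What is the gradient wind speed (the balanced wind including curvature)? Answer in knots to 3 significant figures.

Coriolis parameter at 35°S:
f = 2Ω sin φ = 2 × 7.29×10⁻⁵ × sin 35° = 8.36×10⁻⁵ s⁻¹
Pressure gradient: |∂P/∂n| = 200 Pa / 465000 m = 4.30×10⁻⁴ Pa/m
Geostrophic speed: V_g = |∂P/∂n|/(fρ) = 4.30×10⁻⁴/(8.36×10⁻⁵ × 1.12) = 4.59 m/s
Around a high, pressure-gradient force acts outward with centrifugal, so Coriolis balances both:
fV = (1/ρ)|∂P/∂n| + V²/R  →  V² − fR·V + fR·V_g = 0
With fR = 8.36×10⁻⁵ × 385×10³ m = 32.2 m/s:
V = [fR − √((fR)² − 4 fR V_g)]/2 = [32.2 − √(32.2² − 4×32.2×4.59)]/2 = 5.55 m/s
Supergeostrophic (V > V_g = 4.59 m/s), as expected around a high.
Converting: 5.55 m/s × 1.944 = 10.8 knots

10.8 knots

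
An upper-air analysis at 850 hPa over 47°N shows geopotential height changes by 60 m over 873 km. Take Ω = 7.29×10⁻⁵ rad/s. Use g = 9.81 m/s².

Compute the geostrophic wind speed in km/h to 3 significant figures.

Coriolis parameter at 47°N:
f = 2Ω sin φ = 2 × 7.29×10⁻⁵ × sin 47° = 1.07×10⁻⁴ s⁻¹
Height gradient: |∂Z/∂n| = 60 m / 873000 m = 6.87×10⁻⁵
On a pressure surface, geostrophic balance gives V_g = (g/f)|∂Z/∂n|:
V_g = 9.81 × 6.87×10⁻⁵ / 1.07×10⁻⁴ = 6.32 m/s
Converting: 6.32 m/s × 3.6 = 22.8 km/h

22.8 km/h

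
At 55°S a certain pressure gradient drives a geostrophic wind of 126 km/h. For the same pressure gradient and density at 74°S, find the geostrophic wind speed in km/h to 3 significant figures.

With the same pressure gradient and density, V_g ∝ 1/f ∝ 1/sin φ.
V₂ = V₁ · sin φ₁ / sin φ₂ = 126 × sin 55° / sin 74°
V₂ = 126 × 0.8192/0.9613 = 107 km/h

107 km/h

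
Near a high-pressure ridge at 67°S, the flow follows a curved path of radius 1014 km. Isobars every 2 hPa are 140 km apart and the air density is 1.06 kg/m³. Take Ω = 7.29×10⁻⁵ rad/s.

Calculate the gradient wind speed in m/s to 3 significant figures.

10.9 m/s

Coriolis parameter at 67°S:
f = 2Ω sin φ = 2 × 7.29×10⁻⁵ × sin 67° = 1.34×10⁻⁴ s⁻¹
Pressure gradient: |∂P/∂n| = 200 Pa / 140000 m = 1.43×10⁻³ Pa/m
Geostrophic speed: V_g = |∂P/∂n|/(fρ) = 1.43×10⁻³/(1.34×10⁻⁴ × 1.06) = 10.0 m/s
Around a high, pressure-gradient force acts outward with centrifugal, so Coriolis balances both:
fV = (1/ρ)|∂P/∂n| + V²/R  →  V² − fR·V + fR·V_g = 0
With fR = 1.34×10⁻⁴ × 1014×10³ m = 136 m/s:
V = [fR − √((fR)² − 4 fR V_g)]/2 = [136 − √(136² − 4×136×10)]/2 = 10.9 m/s
Supergeostrophic (V > V_g = 10 m/s), as expected around a high.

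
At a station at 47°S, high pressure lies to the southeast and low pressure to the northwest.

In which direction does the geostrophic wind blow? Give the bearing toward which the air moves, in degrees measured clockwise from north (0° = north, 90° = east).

The pressure-gradient force points toward the northwest (bearing 315°).
Geostrophic balance: in the Southern Hemisphere the Coriolis force deflects motion to the left, so the geostrophic wind blows 90° to the left of the pressure-gradient force (low pressure on the right).
Rotating 315° by 90° counterclockwise gives 225° — the wind blows toward the southwest.

225°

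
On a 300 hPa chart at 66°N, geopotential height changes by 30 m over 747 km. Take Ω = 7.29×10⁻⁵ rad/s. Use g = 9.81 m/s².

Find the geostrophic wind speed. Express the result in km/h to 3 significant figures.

Coriolis parameter at 66°N:
f = 2Ω sin φ = 2 × 7.29×10⁻⁵ × sin 66° = 1.33×10⁻⁴ s⁻¹
Height gradient: |∂Z/∂n| = 30 m / 747000 m = 4.02×10⁻⁵
On a pressure surface, geostrophic balance gives V_g = (g/f)|∂Z/∂n|:
V_g = 9.81 × 4.02×10⁻⁵ / 1.33×10⁻⁴ = 2.96 m/s
Converting: 2.96 m/s × 3.6 = 10.6 km/h

10.6 km/h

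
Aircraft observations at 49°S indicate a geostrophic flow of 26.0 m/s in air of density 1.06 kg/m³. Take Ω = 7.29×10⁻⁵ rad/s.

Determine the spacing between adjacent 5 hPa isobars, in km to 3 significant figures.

165 km

Coriolis parameter at 49°S:
f = 2Ω sin φ = 2 × 7.29×10⁻⁵ × sin 49° = 1.10×10⁻⁴ s⁻¹
Geostrophic balance rearranged: |∂P/∂n| = f ρ V_g
|∂P/∂n| = 1.10×10⁻⁴ × 1.06 × 26.0 = 3.03×10⁻³ Pa/m
Isobar spacing: Δn = ΔP/|∂P/∂n| = 500 Pa / 3.03×10⁻³ Pa/m = 164874 m ≈ 165 km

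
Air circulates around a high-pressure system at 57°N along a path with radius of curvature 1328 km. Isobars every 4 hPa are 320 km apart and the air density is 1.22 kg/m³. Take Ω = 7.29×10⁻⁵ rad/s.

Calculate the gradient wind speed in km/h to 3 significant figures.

31.9 km/h

Coriolis parameter at 57°N:
f = 2Ω sin φ = 2 × 7.29×10⁻⁵ × sin 57° = 1.22×10⁻⁴ s⁻¹
Pressure gradient: |∂P/∂n| = 400 Pa / 320000 m = 1.25×10⁻³ Pa/m
Geostrophic speed: V_g = |∂P/∂n|/(fρ) = 1.25×10⁻³/(1.22×10⁻⁴ × 1.22) = 8.38 m/s
Around a high, pressure-gradient force acts outward with centrifugal, so Coriolis balances both:
fV = (1/ρ)|∂P/∂n| + V²/R  →  V² − fR·V + fR·V_g = 0
With fR = 1.22×10⁻⁴ × 1328×10³ m = 162 m/s:
V = [fR − √((fR)² − 4 fR V_g)]/2 = [162 − √(162² − 4×162×8.38)]/2 = 8.86 m/s
Supergeostrophic (V > V_g = 8.38 m/s), as expected around a high.
Converting: 8.86 m/s × 3.6 = 31.9 km/h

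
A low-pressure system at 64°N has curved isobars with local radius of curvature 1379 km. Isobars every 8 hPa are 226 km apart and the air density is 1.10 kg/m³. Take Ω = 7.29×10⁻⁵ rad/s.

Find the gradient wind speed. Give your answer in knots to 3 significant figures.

Coriolis parameter at 64°N:
f = 2Ω sin φ = 2 × 7.29×10⁻⁵ × sin 64° = 1.31×10⁻⁴ s⁻¹
Pressure gradient: |∂P/∂n| = 800 Pa / 226000 m = 3.54×10⁻³ Pa/m
Geostrophic speed: V_g = |∂P/∂n|/(fρ) = 3.54×10⁻³/(1.31×10⁻⁴ × 1.10) = 24.6 m/s
Around a low, centrifugal force acts outward with Coriolis, so pressure-gradient force balances both:
(1/ρ)|∂P/∂n| = fV + V²/R  →  V² + fR·V − fR·V_g = 0
With fR = 1.31×10⁻⁴ × 1379×10³ m = 181 m/s:
V = [−fR + √((fR)² + 4 fR V_g)]/2 = [−181 + √(181² + 4×181×24.6)]/2 = 21.9 m/s
Subgeostrophic (V < V_g = 24.6 m/s), as expected around a low.
Converting: 21.9 m/s × 1.944 = 42.6 knots

42.6 knots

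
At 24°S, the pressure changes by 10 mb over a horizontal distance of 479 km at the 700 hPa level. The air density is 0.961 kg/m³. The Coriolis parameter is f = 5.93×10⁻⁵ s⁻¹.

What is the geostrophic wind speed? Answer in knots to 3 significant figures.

71.2 knots

Pressure gradient: |∂P/∂n| = 1000 Pa / 479000 m = 2.09×10⁻³ Pa/m
Geostrophic balance (pressure-gradient force = Coriolis force):
V_g = (1/(fρ)) |∂P/∂n| = 2.09×10⁻³ / (5.93×10⁻⁵ × 0.961) = 36.6 m/s
Converting: 36.6 m/s × 1.944 = 71.2 knots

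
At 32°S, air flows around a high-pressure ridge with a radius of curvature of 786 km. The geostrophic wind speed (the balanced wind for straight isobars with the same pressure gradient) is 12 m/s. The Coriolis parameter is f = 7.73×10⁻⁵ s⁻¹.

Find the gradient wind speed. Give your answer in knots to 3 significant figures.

32.0 knots

Around a high, pressure-gradient force acts outward with centrifugal, so Coriolis balances both:
fV = (1/ρ)|∂P/∂n| + V²/R  →  V² − fR·V + fR·V_g = 0
With fR = 7.73×10⁻⁵ × 786×10³ m = 60.8 m/s:
V = [fR − √((fR)² − 4 fR V_g)]/2 = [60.8 − √(60.8² − 4×60.8×12)]/2 = 16.5 m/s
Supergeostrophic (V > V_g = 12 m/s), as expected around a high.
Converting: 16.5 m/s × 1.944 = 32.0 knots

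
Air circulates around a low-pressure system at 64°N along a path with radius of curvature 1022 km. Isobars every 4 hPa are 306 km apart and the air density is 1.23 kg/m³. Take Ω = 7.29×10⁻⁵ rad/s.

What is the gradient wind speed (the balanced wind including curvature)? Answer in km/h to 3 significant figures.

27.6 km/h

Coriolis parameter at 64°N:
f = 2Ω sin φ = 2 × 7.29×10⁻⁵ × sin 64° = 1.31×10⁻⁴ s⁻¹
Pressure gradient: |∂P/∂n| = 400 Pa / 306000 m = 1.31×10⁻³ Pa/m
Geostrophic speed: V_g = |∂P/∂n|/(fρ) = 1.31×10⁻³/(1.31×10⁻⁴ × 1.23) = 8.11 m/s
Around a low, centrifugal force acts outward with Coriolis, so pressure-gradient force balances both:
(1/ρ)|∂P/∂n| = fV + V²/R  →  V² + fR·V − fR·V_g = 0
With fR = 1.31×10⁻⁴ × 1022×10³ m = 134 m/s:
V = [−fR + √((fR)² + 4 fR V_g)]/2 = [−134 + √(134² + 4×134×8.11)]/2 = 7.67 m/s
Subgeostrophic (V < V_g = 8.11 m/s), as expected around a low.
Converting: 7.67 m/s × 3.6 = 27.6 km/h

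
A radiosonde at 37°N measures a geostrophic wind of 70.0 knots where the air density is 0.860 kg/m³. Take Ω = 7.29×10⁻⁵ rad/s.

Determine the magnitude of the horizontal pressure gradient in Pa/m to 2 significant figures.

2.7×10⁻³ Pa/m

Coriolis parameter at 37°N:
f = 2Ω sin φ = 2 × 7.29×10⁻⁵ × sin 37° = 8.77×10⁻⁵ s⁻¹
Wind speed in SI: 70.0 knots = 36.0 m/s
Geostrophic balance rearranged: |∂P/∂n| = f ρ V_g
|∂P/∂n| = 8.77×10⁻⁵ × 0.860 × 36.0 = 2.72×10⁻³ Pa/m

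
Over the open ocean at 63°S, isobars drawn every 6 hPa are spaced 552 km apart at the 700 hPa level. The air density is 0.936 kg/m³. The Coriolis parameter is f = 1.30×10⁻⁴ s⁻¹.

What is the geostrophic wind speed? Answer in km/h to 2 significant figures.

Pressure gradient: |∂P/∂n| = 600 Pa / 552000 m = 1.09×10⁻³ Pa/m
Geostrophic balance (pressure-gradient force = Coriolis force):
V_g = (1/(fρ)) |∂P/∂n| = 1.09×10⁻³ / (1.30×10⁻⁴ × 0.936) = 8.93 m/s
Converting: 8.93 m/s × 3.6 = 32 km/h

32 km/h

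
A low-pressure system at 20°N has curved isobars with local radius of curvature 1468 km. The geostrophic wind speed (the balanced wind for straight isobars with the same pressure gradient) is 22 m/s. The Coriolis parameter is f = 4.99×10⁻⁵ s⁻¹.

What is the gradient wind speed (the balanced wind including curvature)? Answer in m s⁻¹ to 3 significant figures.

Around a low, centrifugal force acts outward with Coriolis, so pressure-gradient force balances both:
(1/ρ)|∂P/∂n| = fV + V²/R  →  V² + fR·V − fR·V_g = 0
With fR = 4.99×10⁻⁵ × 1468×10³ m = 73.3 m/s:
V = [−fR + √((fR)² + 4 fR V_g)]/2 = [−73.3 + √(73.3² + 4×73.3×22)]/2 = 17.7 m/s
Subgeostrophic (V < V_g = 22 m/s), as expected around a low.

17.7 m s⁻¹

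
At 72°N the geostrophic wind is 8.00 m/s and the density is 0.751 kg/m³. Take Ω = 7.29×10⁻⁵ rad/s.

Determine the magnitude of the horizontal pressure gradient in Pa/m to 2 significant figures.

Coriolis parameter at 72°N:
f = 2Ω sin φ = 2 × 7.29×10⁻⁵ × sin 72° = 1.39×10⁻⁴ s⁻¹
Geostrophic balance rearranged: |∂P/∂n| = f ρ V_g
|∂P/∂n| = 1.39×10⁻⁴ × 0.751 × 8.00 = 8.33×10⁻⁴ Pa/m

8.3×10⁻⁴ Pa/m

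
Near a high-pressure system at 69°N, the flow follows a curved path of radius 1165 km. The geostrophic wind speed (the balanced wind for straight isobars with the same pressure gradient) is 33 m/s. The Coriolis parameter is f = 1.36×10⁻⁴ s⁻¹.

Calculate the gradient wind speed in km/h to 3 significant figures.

Around a high, pressure-gradient force acts outward with centrifugal, so Coriolis balances both:
fV = (1/ρ)|∂P/∂n| + V²/R  →  V² − fR·V + fR·V_g = 0
With fR = 1.36×10⁻⁴ × 1165×10³ m = 158 m/s:
V = [fR − √((fR)² − 4 fR V_g)]/2 = [158 − √(158² − 4×158×33)]/2 = 46.9 m/s
Supergeostrophic (V > V_g = 33 m/s), as expected around a high.
Converting: 46.9 m/s × 3.6 = 169 km/h

169 km/h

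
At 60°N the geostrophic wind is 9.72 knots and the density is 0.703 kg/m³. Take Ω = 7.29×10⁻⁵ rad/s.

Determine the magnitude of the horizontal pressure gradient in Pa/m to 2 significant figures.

4.4×10⁻⁴ Pa/m

Coriolis parameter at 60°N:
f = 2Ω sin φ = 2 × 7.29×10⁻⁵ × sin 60° = 1.26×10⁻⁴ s⁻¹
Wind speed in SI: 9.72 knots = 5.00 m/s
Geostrophic balance rearranged: |∂P/∂n| = f ρ V_g
|∂P/∂n| = 1.26×10⁻⁴ × 0.703 × 5.00 = 4.44×10⁻⁴ Pa/m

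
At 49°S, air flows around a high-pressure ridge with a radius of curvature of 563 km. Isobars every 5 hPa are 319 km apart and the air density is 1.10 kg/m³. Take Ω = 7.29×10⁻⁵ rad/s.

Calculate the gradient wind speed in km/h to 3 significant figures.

Coriolis parameter at 49°S:
f = 2Ω sin φ = 2 × 7.29×10⁻⁵ × sin 49° = 1.10×10⁻⁴ s⁻¹
Pressure gradient: |∂P/∂n| = 500 Pa / 319000 m = 1.57×10⁻³ Pa/m
Geostrophic speed: V_g = |∂P/∂n|/(fρ) = 1.57×10⁻³/(1.10×10⁻⁴ × 1.10) = 12.9 m/s
Around a high, pressure-gradient force acts outward with centrifugal, so Coriolis balances both:
fV = (1/ρ)|∂P/∂n| + V²/R  →  V² − fR·V + fR·V_g = 0
With fR = 1.10×10⁻⁴ × 563×10³ m = 62.0 m/s:
V = [fR − √((fR)² − 4 fR V_g)]/2 = [62.0 − √(62.0² − 4×62.0×12.9)]/2 = 18.4 m/s
Supergeostrophic (V > V_g = 12.9 m/s), as expected around a high.
Converting: 18.4 m/s × 3.6 = 66.4 km/h

66.4 km/h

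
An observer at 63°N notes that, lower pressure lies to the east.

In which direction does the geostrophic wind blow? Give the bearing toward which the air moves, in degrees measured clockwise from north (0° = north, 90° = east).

180°

The pressure-gradient force points toward the east (bearing 090°).
Geostrophic balance: in the Northern Hemisphere the Coriolis force deflects motion to the right, so the geostrophic wind blows 90° to the right of the pressure-gradient force (low pressure on the left).
Rotating 090° by 90° clockwise gives 180° — the wind blows toward the south.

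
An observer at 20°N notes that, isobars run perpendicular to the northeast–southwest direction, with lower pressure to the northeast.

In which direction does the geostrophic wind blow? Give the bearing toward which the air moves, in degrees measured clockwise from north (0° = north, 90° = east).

135°

The pressure-gradient force points toward the northeast (bearing 045°).
Geostrophic balance: in the Northern Hemisphere the Coriolis force deflects motion to the right, so the geostrophic wind blows 90° to the right of the pressure-gradient force (low pressure on the left).
Rotating 045° by 90° clockwise gives 135° — the wind blows toward the southeast.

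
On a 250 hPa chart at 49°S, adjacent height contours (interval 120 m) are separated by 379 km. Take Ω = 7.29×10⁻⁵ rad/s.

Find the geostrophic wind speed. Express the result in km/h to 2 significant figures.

100 km/h

Coriolis parameter at 49°S:
f = 2Ω sin φ = 2 × 7.29×10⁻⁵ × sin 49° = 1.10×10⁻⁴ s⁻¹
Height gradient: |∂Z/∂n| = 120 m / 379000 m = 3.17×10⁻⁴
On a pressure surface, geostrophic balance gives V_g = (g/f)|∂Z/∂n|:
V_g = 9.81 × 3.17×10⁻⁴ / 1.10×10⁻⁴ = 28.2 m/s
Converting: 28.2 m/s × 3.6 = 100 km/h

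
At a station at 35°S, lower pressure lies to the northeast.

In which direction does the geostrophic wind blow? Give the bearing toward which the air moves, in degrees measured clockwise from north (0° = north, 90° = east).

315°

The pressure-gradient force points toward the northeast (bearing 045°).
Geostrophic balance: in the Southern Hemisphere the Coriolis force deflects motion to the left, so the geostrophic wind blows 90° to the left of the pressure-gradient force (low pressure on the right).
Rotating 045° by 90° counterclockwise gives 315° — the wind blows toward the northwest.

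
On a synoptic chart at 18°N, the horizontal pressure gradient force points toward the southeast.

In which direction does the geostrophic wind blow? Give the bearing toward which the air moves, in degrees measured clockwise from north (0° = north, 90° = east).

225°

The pressure-gradient force points toward the southeast (bearing 135°).
Geostrophic balance: in the Northern Hemisphere the Coriolis force deflects motion to the right, so the geostrophic wind blows 90° to the right of the pressure-gradient force (low pressure on the left).
Rotating 135° by 90° clockwise gives 225° — the wind blows toward the southwest.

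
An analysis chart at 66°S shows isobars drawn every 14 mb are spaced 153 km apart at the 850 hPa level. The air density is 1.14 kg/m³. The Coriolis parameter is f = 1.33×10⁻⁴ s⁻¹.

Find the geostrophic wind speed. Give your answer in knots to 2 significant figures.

120 knots

Pressure gradient: |∂P/∂n| = 1400 Pa / 153000 m = 9.15×10⁻³ Pa/m
Geostrophic balance (pressure-gradient force = Coriolis force):
V_g = (1/(fρ)) |∂P/∂n| = 9.15×10⁻³ / (1.33×10⁻⁴ × 1.14) = 60.4 m/s
Converting: 60.4 m/s × 1.944 = 120 knots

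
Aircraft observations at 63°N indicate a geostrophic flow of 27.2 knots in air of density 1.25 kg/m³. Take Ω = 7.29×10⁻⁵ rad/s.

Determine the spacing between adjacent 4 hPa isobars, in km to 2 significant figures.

Coriolis parameter at 63°N:
f = 2Ω sin φ = 2 × 7.29×10⁻⁵ × sin 63° = 1.30×10⁻⁴ s⁻¹
Wind speed in SI: 27.2 knots = 14.0 m/s
Geostrophic balance rearranged: |∂P/∂n| = f ρ V_g
|∂P/∂n| = 1.30×10⁻⁴ × 1.25 × 14.0 = 2.27×10⁻³ Pa/m
Isobar spacing: Δn = ΔP/|∂P/∂n| = 400 Pa / 2.27×10⁻³ Pa/m = 176037 m ≈ 180 km

180 km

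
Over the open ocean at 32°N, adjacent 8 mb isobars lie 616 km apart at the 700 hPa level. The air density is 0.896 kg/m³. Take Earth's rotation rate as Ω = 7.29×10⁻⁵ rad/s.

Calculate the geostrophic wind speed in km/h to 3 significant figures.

Coriolis parameter at 32°N:
f = 2Ω sin φ = 2 × 7.29×10⁻⁵ × sin 32° = 7.73×10⁻⁵ s⁻¹
Pressure gradient: |∂P/∂n| = 800 Pa / 616000 m = 1.30×10⁻³ Pa/m
Geostrophic balance (pressure-gradient force = Coriolis force):
V_g = (1/(fρ)) |∂P/∂n| = 1.30×10⁻³ / (7.73×10⁻⁵ × 0.896) = 18.8 m/s
Converting: 18.8 m/s × 3.6 = 67.5 km/h

67.5 km/h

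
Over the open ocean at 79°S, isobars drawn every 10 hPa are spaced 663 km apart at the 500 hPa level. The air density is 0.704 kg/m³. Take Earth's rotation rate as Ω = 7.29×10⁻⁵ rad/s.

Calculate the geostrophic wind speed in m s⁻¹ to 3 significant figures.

15.0 m s⁻¹

Coriolis parameter at 79°S:
f = 2Ω sin φ = 2 × 7.29×10⁻⁵ × sin 79° = 1.43×10⁻⁴ s⁻¹
Pressure gradient: |∂P/∂n| = 1000 Pa / 663000 m = 1.51×10⁻³ Pa/m
Geostrophic balance (pressure-gradient force = Coriolis force):
V_g = (1/(fρ)) |∂P/∂n| = 1.51×10⁻³ / (1.43×10⁻⁴ × 0.704) = 15.0 m/s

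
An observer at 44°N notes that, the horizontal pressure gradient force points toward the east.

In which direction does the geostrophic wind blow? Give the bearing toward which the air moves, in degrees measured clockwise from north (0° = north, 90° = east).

180°

The pressure-gradient force points toward the east (bearing 090°).
Geostrophic balance: in the Northern Hemisphere the Coriolis force deflects motion to the right, so the geostrophic wind blows 90° to the right of the pressure-gradient force (low pressure on the left).
Rotating 090° by 90° clockwise gives 180° — the wind blows toward the south.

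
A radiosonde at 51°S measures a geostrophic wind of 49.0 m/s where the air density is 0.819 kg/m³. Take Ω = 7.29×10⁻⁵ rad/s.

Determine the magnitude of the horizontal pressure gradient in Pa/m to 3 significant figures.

4.55×10⁻³ Pa/m

Coriolis parameter at 51°S:
f = 2Ω sin φ = 2 × 7.29×10⁻⁵ × sin 51° = 1.13×10⁻⁴ s⁻¹
Geostrophic balance rearranged: |∂P/∂n| = f ρ V_g
|∂P/∂n| = 1.13×10⁻⁴ × 0.819 × 49.0 = 4.55×10⁻³ Pa/m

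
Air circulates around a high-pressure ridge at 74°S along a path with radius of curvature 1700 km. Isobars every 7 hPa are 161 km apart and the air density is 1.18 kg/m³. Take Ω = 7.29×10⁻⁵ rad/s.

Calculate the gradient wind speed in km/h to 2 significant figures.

Coriolis parameter at 74°S:
f = 2Ω sin φ = 2 × 7.29×10⁻⁵ × sin 74° = 1.40×10⁻⁴ s⁻¹
Pressure gradient: |∂P/∂n| = 700 Pa / 161000 m = 4.35×10⁻³ Pa/m
Geostrophic speed: V_g = |∂P/∂n|/(fρ) = 4.35×10⁻³/(1.40×10⁻⁴ × 1.18) = 26.3 m/s
Around a high, pressure-gradient force acts outward with centrifugal, so Coriolis balances both:
fV = (1/ρ)|∂P/∂n| + V²/R  →  V² − fR·V + fR·V_g = 0
With fR = 1.40×10⁻⁴ × 1700×10³ m = 238 m/s:
V = [fR − √((fR)² − 4 fR V_g)]/2 = [238 − √(238² − 4×238×26.3)]/2 = 30.1 m/s
Supergeostrophic (V > V_g = 26.3 m/s), as expected around a high.
Converting: 30.1 m/s × 3.6 = 110 km/h

110 km/h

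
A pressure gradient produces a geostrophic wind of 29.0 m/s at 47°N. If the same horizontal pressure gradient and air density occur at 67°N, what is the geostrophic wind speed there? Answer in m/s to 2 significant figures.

With the same pressure gradient and density, V_g ∝ 1/f ∝ 1/sin φ.
V₂ = V₁ · sin φ₁ / sin φ₂ = 29.0 × sin 47° / sin 67°
V₂ = 29.0 × 0.7314/0.9205 = 23 m/s

23 m/s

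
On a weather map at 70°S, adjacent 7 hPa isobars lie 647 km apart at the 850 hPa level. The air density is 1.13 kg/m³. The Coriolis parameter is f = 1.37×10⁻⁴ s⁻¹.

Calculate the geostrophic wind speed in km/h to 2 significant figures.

Pressure gradient: |∂P/∂n| = 700 Pa / 647000 m = 1.08×10⁻³ Pa/m
Geostrophic balance (pressure-gradient force = Coriolis force):
V_g = (1/(fρ)) |∂P/∂n| = 1.08×10⁻³ / (1.37×10⁻⁴ × 1.13) = 6.99 m/s
Converting: 6.99 m/s × 3.6 = 25 km/h

25 km/h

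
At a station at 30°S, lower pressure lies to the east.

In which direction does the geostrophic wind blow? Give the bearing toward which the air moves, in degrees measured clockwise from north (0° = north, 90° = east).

000°

The pressure-gradient force points toward the east (bearing 090°).
Geostrophic balance: in the Southern Hemisphere the Coriolis force deflects motion to the left, so the geostrophic wind blows 90° to the left of the pressure-gradient force (low pressure on the right).
Rotating 090° by 90° counterclockwise gives 000° — the wind blows toward the north.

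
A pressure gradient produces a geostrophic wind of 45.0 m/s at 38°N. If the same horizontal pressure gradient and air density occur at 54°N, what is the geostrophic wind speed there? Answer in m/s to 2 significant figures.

34 m/s

With the same pressure gradient and density, V_g ∝ 1/f ∝ 1/sin φ.
V₂ = V₁ · sin φ₁ / sin φ₂ = 45.0 × sin 38° / sin 54°
V₂ = 45.0 × 0.6157/0.8090 = 34 m/s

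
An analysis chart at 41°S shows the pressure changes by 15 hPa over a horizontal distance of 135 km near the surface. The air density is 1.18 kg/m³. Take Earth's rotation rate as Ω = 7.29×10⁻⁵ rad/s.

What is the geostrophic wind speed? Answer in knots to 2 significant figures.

190 knots

Coriolis parameter at 41°S:
f = 2Ω sin φ = 2 × 7.29×10⁻⁵ × sin 41° = 9.57×10⁻⁵ s⁻¹
Pressure gradient: |∂P/∂n| = 1500 Pa / 135000 m = 1.11×10⁻² Pa/m
Geostrophic balance (pressure-gradient force = Coriolis force):
V_g = (1/(fρ)) |∂P/∂n| = 1.11×10⁻² / (9.57×10⁻⁵ × 1.18) = 98.4 m/s
Converting: 98.4 m/s × 1.944 = 190 knots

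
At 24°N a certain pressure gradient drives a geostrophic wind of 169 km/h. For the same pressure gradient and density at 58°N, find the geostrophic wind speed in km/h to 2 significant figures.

With the same pressure gradient and density, V_g ∝ 1/f ∝ 1/sin φ.
V₂ = V₁ · sin φ₁ / sin φ₂ = 169 × sin 24° / sin 58°
V₂ = 169 × 0.4067/0.8480 = 81 km/h

81 km/h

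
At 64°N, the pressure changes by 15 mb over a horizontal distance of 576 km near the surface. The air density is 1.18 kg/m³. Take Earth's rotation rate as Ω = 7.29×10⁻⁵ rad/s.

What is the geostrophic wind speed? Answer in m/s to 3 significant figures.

Coriolis parameter at 64°N:
f = 2Ω sin φ = 2 × 7.29×10⁻⁵ × sin 64° = 1.31×10⁻⁴ s⁻¹
Pressure gradient: |∂P/∂n| = 1500 Pa / 576000 m = 2.60×10⁻³ Pa/m
Geostrophic balance (pressure-gradient force = Coriolis force):
V_g = (1/(fρ)) |∂P/∂n| = 2.60×10⁻³ / (1.31×10⁻⁴ × 1.18) = 16.8 m/s

16.8 m/s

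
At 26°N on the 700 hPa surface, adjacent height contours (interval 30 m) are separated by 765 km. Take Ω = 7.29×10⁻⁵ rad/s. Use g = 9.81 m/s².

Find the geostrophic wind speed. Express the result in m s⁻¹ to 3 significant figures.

6.02 m s⁻¹

Coriolis parameter at 26°N:
f = 2Ω sin φ = 2 × 7.29×10⁻⁵ × sin 26° = 6.39×10⁻⁵ s⁻¹
Height gradient: |∂Z/∂n| = 30 m / 765000 m = 3.92×10⁻⁵
On a pressure surface, geostrophic balance gives V_g = (g/f)|∂Z/∂n|:
V_g = 9.81 × 3.92×10⁻⁵ / 6.39×10⁻⁵ = 6.02 m/s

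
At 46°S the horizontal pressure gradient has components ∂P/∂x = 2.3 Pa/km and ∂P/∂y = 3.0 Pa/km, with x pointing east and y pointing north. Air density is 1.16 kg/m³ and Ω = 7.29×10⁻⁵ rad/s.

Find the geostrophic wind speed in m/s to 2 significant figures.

31 m/s

Coriolis parameter at 46°S:
f = 2Ω sin φ = 2 × 7.29×10⁻⁵ × sin 46° = 1.05×10⁻⁴ s⁻¹
In the Southern Hemisphere f is negative: f = −1.05×10⁻⁴ s⁻¹.
Component geostrophic relations (x east, y north):
u_g = −(1/(fρ)) ∂P/∂y,  v_g = (1/(fρ)) ∂P/∂x
u_g = −(3.0×10⁻³)/(−1.05×10⁻⁴ × 1.16) = 24.7 m/s;  v_g = (2.3×10⁻³)/(−1.05×10⁻⁴ × 1.16) = −18.9 m/s
|V_g| = √(u_g² + v_g²) = 31.1 m/s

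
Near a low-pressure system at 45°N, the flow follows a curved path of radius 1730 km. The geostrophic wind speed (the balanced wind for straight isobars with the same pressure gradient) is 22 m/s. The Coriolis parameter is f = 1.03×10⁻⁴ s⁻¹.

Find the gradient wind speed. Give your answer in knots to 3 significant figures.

Around a low, centrifugal force acts outward with Coriolis, so pressure-gradient force balances both:
(1/ρ)|∂P/∂n| = fV + V²/R  →  V² + fR·V − fR·V_g = 0
With fR = 1.03×10⁻⁴ × 1730×10³ m = 178 m/s:
V = [−fR + √((fR)² + 4 fR V_g)]/2 = [−178 + √(178² + 4×178×22)]/2 = 19.8 m/s
Subgeostrophic (V < V_g = 22 m/s), as expected around a low.
Converting: 19.8 m/s × 1.944 = 38.5 knots

38.5 knots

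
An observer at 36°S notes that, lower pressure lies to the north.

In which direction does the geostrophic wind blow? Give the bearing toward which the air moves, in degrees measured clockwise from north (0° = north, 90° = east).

270°

The pressure-gradient force points toward the north (bearing 000°).
Geostrophic balance: in the Southern Hemisphere the Coriolis force deflects motion to the left, so the geostrophic wind blows 90° to the left of the pressure-gradient force (low pressure on the right).
Rotating 000° by 90° counterclockwise gives 270° — the wind blows toward the west.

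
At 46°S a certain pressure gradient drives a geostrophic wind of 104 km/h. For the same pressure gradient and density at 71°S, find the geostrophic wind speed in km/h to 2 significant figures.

With the same pressure gradient and density, V_g ∝ 1/f ∝ 1/sin φ.
V₂ = V₁ · sin φ₁ / sin φ₂ = 104 × sin 46° / sin 71°
V₂ = 104 × 0.7193/0.9455 = 79 km/h

79 km/h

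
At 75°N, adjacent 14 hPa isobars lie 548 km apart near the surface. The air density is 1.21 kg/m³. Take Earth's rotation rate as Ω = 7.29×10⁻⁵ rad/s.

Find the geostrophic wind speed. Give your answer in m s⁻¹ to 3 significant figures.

Coriolis parameter at 75°N:
f = 2Ω sin φ = 2 × 7.29×10⁻⁵ × sin 75° = 1.41×10⁻⁴ s⁻¹
Pressure gradient: |∂P/∂n| = 1400 Pa / 548000 m = 2.55×10⁻³ Pa/m
Geostrophic balance (pressure-gradient force = Coriolis force):
V_g = (1/(fρ)) |∂P/∂n| = 2.55×10⁻³ / (1.41×10⁻⁴ × 1.21) = 15.0 m/s

15.0 m s⁻¹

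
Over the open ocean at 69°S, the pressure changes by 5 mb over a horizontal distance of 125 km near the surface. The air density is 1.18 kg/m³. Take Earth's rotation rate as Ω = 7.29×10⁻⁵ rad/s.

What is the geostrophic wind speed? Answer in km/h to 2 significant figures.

Coriolis parameter at 69°S:
f = 2Ω sin φ = 2 × 7.29×10⁻⁵ × sin 69° = 1.36×10⁻⁴ s⁻¹
Pressure gradient: |∂P/∂n| = 500 Pa / 125000 m = 4.00×10⁻³ Pa/m
Geostrophic balance (pressure-gradient force = Coriolis force):
V_g = (1/(fρ)) |∂P/∂n| = 4.00×10⁻³ / (1.36×10⁻⁴ × 1.18) = 24.9 m/s
Converting: 24.9 m/s × 3.6 = 90 km/h

90 km/h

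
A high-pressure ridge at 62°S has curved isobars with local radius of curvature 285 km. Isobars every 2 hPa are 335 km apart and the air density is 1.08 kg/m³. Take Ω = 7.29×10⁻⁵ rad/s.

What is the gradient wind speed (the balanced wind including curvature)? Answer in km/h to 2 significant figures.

18 km/h

Coriolis parameter at 62°S:
f = 2Ω sin φ = 2 × 7.29×10⁻⁵ × sin 62° = 1.29×10⁻⁴ s⁻¹
Pressure gradient: |∂P/∂n| = 200 Pa / 335000 m = 5.97×10⁻⁴ Pa/m
Geostrophic speed: V_g = |∂P/∂n|/(fρ) = 5.97×10⁻⁴/(1.29×10⁻⁴ × 1.08) = 4.29 m/s
Around a high, pressure-gradient force acts outward with centrifugal, so Coriolis balances both:
fV = (1/ρ)|∂P/∂n| + V²/R  →  V² − fR·V + fR·V_g = 0
With fR = 1.29×10⁻⁴ × 285×10³ m = 36.7 m/s:
V = [fR − √((fR)² − 4 fR V_g)]/2 = [36.7 − √(36.7² − 4×36.7×4.29)]/2 = 4.97 m/s
Supergeostrophic (V > V_g = 4.29 m/s), as expected around a high.
Converting: 4.97 m/s × 3.6 = 18 km/h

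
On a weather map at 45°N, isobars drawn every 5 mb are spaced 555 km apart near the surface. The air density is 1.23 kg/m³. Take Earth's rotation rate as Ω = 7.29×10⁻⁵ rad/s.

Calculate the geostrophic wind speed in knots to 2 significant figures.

Coriolis parameter at 45°N:
f = 2Ω sin φ = 2 × 7.29×10⁻⁵ × sin 45° = 1.03×10⁻⁴ s⁻¹
Pressure gradient: |∂P/∂n| = 500 Pa / 555000 m = 9.01×10⁻⁴ Pa/m
Geostrophic balance (pressure-gradient force = Coriolis force):
V_g = (1/(fρ)) |∂P/∂n| = 9.01×10⁻⁴ / (1.03×10⁻⁴ × 1.23) = 7.10 m/s
Converting: 7.10 m/s × 1.944 = 14 knots

14 knots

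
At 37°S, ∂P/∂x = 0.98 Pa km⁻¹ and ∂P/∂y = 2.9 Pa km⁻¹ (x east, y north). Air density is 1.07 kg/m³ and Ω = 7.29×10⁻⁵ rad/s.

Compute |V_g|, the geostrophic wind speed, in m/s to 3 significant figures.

Coriolis parameter at 37°S:
f = 2Ω sin φ = 2 × 7.29×10⁻⁵ × sin 37° = 8.77×10⁻⁵ s⁻¹
In the Southern Hemisphere f is negative: f = −8.77×10⁻⁵ s⁻¹.
Component geostrophic relations (x east, y north):
u_g = −(1/(fρ)) ∂P/∂y,  v_g = (1/(fρ)) ∂P/∂x
u_g = −(2.9×10⁻³)/(−8.77×10⁻⁵ × 1.07) = 30.9 m/s;  v_g = (0.98×10⁻³)/(−8.77×10⁻⁵ × 1.07) = −10.4 m/s
|V_g| = √(u_g² + v_g²) = 32.6 m/s

32.6 m/s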